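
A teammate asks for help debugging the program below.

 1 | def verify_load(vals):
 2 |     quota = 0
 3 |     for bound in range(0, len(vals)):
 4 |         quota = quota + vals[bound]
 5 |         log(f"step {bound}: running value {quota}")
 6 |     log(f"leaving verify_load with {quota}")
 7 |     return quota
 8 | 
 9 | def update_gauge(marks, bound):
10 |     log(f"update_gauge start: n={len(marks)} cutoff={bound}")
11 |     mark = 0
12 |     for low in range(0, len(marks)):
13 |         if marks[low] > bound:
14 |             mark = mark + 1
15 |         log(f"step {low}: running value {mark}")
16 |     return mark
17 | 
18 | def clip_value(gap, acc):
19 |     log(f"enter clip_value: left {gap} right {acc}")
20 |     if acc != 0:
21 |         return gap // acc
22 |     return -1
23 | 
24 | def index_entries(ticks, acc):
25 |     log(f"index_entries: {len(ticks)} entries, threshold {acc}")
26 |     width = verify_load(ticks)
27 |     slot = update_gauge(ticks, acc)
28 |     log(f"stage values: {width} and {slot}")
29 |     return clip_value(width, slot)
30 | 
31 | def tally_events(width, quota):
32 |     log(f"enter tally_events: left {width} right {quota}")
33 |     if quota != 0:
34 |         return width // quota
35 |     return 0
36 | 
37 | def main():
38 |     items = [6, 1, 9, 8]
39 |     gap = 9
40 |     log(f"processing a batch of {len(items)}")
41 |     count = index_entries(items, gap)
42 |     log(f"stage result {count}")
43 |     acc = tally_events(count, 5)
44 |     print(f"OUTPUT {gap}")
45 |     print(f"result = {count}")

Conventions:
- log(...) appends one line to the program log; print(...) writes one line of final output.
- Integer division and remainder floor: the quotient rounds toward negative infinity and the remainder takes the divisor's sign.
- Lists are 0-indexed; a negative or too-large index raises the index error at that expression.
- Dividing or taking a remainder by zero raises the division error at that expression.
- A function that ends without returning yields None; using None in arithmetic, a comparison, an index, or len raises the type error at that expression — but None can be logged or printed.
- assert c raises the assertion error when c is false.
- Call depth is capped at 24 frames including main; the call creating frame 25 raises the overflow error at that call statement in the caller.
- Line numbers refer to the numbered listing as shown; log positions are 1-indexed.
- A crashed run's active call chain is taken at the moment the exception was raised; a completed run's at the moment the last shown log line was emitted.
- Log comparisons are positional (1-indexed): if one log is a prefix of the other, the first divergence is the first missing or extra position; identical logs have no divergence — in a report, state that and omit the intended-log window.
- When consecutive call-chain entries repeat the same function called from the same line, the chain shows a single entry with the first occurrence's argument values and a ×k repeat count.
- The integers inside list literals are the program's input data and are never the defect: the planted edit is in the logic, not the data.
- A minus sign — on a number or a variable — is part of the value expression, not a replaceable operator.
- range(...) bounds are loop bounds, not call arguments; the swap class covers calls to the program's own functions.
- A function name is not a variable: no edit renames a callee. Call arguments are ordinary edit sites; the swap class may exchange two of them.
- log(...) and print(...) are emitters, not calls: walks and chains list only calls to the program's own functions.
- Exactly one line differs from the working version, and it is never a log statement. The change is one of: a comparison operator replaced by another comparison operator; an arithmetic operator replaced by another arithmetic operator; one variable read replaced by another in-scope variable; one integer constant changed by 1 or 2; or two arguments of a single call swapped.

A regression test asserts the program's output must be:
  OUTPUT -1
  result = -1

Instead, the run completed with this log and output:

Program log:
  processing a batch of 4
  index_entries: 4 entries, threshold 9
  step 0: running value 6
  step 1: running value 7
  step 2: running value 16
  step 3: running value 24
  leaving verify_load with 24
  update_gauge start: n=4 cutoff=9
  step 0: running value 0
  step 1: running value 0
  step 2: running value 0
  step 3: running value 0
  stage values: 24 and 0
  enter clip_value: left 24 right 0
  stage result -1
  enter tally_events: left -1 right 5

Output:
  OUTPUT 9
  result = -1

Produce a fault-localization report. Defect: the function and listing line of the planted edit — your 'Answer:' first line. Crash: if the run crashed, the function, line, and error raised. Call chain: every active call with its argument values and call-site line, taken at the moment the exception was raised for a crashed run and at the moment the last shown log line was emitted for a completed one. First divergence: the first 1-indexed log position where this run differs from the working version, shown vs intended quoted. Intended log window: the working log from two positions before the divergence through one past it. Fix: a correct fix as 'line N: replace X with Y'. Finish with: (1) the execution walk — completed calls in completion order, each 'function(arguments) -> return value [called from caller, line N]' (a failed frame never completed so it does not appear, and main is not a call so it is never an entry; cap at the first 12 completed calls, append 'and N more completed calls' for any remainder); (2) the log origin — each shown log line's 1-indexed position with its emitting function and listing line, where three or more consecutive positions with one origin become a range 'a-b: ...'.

Answer: the defect is in main at line 44.
Key observation: Nothing in the log betrays the bug — only the output does.
Call chain: main -> tally_events(-1, 5) (called at line 43).
First divergence: none; the two logs match at every position.
Execution walk:
  verify_load([6, 1, 9, 8]) -> 24  [called from index_entries, line 26]
  update_gauge([6, 1, 9, 8], 9) -> 0  [called from index_entries, line 27]
  clip_value(24, 0) -> -1  [called from index_entries, line 29]
  index_entries([6, 1, 9, 8], 9) -> -1  [called from main, line 41]
  tally_events(-1, 5) -> -1  [called from main, line 43]
Origin of each log line:
  1: logged in main at line 40
  2: logged in index_entries at line 25
  3-6: logged in verify_load at line 5
  7: logged in verify_load at line 6
  8: logged in update_gauge at line 10
  9-12: logged in update_gauge at line 15
  13: logged in index_entries at line 28
  14: logged in clip_value at line 19
  15: logged in main at line 42
  16: logged in tally_events at line 32
A correct fix: line 44: replace `gap` with `acc`.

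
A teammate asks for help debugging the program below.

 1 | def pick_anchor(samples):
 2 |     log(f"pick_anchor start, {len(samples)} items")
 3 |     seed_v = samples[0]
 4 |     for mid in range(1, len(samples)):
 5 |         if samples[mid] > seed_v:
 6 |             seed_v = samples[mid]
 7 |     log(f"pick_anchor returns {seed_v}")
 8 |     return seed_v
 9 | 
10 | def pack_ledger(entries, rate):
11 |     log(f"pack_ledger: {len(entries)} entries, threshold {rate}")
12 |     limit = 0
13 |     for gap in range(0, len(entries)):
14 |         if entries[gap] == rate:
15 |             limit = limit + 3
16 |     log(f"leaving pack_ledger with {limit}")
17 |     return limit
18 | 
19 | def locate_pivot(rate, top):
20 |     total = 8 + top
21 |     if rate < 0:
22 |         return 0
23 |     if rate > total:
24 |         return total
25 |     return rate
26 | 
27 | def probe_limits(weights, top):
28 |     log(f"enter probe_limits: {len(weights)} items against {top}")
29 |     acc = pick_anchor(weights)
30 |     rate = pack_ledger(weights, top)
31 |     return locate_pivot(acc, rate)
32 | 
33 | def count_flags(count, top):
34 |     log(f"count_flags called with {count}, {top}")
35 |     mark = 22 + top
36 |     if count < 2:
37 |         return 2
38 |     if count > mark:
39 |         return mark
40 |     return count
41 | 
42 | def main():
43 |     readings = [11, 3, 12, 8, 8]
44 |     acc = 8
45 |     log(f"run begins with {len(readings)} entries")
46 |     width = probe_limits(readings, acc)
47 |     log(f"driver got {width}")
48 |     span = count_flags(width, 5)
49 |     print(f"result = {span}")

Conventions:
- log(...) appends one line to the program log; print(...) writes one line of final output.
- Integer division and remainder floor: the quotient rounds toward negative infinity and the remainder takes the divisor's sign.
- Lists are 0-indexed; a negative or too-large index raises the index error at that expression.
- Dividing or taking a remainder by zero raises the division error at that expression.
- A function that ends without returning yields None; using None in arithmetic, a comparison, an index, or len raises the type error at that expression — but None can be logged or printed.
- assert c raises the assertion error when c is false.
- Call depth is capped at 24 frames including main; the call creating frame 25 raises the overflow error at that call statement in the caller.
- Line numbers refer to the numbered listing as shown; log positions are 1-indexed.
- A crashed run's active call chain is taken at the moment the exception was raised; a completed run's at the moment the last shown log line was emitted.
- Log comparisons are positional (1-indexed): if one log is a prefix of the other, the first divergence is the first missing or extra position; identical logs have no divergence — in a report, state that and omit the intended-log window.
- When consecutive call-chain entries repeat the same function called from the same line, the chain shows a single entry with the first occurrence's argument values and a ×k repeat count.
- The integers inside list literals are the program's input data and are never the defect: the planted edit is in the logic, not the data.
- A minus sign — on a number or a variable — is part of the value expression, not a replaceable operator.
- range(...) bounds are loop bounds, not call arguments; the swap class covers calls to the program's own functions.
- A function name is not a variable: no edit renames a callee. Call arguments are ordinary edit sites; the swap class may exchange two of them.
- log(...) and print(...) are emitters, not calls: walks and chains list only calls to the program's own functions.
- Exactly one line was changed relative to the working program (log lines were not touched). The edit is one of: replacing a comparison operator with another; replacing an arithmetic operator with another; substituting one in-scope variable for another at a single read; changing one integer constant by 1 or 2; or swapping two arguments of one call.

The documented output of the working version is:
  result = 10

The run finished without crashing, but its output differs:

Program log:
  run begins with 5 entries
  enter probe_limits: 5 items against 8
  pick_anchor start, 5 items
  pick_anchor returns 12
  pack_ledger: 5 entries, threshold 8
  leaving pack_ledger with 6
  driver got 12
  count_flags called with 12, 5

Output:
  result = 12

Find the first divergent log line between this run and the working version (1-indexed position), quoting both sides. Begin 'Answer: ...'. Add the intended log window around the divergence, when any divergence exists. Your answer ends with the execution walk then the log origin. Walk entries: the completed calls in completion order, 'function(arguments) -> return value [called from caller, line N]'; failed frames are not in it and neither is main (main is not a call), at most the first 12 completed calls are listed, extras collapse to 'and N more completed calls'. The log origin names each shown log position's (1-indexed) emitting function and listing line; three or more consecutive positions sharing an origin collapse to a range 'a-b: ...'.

Answer: position 6 — shown 'leaving pack_ledger with 6', intended 'leaving pack_ledger with 2'.
Intended log window:
  4: pick_anchor returns 12
  5: pack_ledger: 5 entries, threshold 8
  6: leaving pack_ledger with 2
  7: driver got 10
Execution walk:
  pick_anchor([11, 3, 12, 8, 8]) -> 12  [called from probe_limits, line 29]
  pack_ledger([11, 3, 12, 8, 8], 8) -> 6  [called from probe_limits, line 30]
  locate_pivot(12, 6) -> 12  [called from probe_limits, line 31]
  probe_limits([11, 3, 12, 8, 8], 8) -> 12  [called from main, line 46]
  count_flags(12, 5) -> 12  [called from main, line 48]
Origin of each log line:
  1 — main, line 45
  2 — probe_limits, line 28
  3 — pick_anchor, line 2
  4 — pick_anchor, line 7
  5 — pack_ledger, line 11
  6 — pack_ledger, line 16
  7 — main, line 47
  8 — count_flags, line 34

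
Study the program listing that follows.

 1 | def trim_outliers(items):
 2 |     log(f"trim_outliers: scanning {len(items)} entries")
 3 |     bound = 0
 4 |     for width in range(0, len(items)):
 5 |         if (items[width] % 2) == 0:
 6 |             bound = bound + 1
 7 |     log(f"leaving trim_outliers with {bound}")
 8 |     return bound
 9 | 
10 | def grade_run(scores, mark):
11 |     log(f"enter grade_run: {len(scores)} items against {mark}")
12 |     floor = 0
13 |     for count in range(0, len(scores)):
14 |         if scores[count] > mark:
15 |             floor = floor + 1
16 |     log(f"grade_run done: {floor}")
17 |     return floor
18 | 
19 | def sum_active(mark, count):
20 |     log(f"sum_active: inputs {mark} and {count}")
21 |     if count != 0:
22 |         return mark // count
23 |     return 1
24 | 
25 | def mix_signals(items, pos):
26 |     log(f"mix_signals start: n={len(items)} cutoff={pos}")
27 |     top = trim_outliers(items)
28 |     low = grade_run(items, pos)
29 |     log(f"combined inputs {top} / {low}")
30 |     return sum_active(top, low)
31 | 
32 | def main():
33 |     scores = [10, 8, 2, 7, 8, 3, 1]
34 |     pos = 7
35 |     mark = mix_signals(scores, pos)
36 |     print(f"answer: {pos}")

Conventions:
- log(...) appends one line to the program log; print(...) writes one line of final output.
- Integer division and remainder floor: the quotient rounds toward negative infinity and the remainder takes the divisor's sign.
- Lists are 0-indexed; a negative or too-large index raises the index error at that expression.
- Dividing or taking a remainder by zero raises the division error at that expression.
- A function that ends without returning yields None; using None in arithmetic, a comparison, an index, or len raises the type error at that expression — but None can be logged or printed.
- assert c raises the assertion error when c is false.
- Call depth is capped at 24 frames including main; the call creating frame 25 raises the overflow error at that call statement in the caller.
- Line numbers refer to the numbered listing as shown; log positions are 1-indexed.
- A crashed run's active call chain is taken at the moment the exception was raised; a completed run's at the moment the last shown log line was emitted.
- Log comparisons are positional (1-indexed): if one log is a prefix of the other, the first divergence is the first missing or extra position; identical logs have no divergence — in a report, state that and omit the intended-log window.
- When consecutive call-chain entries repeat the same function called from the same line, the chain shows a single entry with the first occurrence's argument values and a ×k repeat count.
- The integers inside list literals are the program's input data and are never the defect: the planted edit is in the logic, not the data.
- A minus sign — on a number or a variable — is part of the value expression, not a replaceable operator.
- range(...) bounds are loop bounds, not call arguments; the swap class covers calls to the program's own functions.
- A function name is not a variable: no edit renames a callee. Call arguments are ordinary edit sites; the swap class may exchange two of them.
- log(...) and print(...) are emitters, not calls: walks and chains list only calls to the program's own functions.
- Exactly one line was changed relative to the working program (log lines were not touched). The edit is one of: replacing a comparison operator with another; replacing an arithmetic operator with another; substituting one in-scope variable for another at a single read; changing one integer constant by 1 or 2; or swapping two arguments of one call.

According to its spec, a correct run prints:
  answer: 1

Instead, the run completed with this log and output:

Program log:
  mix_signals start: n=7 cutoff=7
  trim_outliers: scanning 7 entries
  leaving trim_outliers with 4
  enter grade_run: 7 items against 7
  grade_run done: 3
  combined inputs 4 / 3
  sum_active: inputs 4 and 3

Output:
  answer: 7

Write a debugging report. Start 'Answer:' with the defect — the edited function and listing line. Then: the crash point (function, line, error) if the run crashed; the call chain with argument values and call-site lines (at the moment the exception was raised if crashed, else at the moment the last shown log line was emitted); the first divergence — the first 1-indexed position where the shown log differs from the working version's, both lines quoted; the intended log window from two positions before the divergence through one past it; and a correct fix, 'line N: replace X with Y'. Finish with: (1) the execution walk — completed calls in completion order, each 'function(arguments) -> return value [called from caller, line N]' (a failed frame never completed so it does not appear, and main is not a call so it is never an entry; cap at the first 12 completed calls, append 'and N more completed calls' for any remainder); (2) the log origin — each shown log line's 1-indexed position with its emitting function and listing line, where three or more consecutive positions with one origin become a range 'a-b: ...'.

Answer: the defect is in main at line 36.
Core observation: The two runs log identically and part ways only at the printed values.
Call chain: main -> mix_signals([10, 8, 2, 7, 8, 3, 1], 7) (called at line 35) -> sum_active(4, 3) (called at line 30).
First divergence: none (the log streams are identical).
Execution walk:
  trim_outliers([10, 8, 2, 7, 8, 3, 1]) -> 4  [called from mix_signals, line 27]
  grade_run([10, 8, 2, 7, 8, 3, 1], 7) -> 3  [called from mix_signals, line 28]
  sum_active(4, 3) -> 1  [called from mix_signals, line 30]
  mix_signals([10, 8, 2, 7, 8, 3, 1], 7) -> 1  [called from main, line 35]
Origin of each log line:
  1: logged in mix_signals at line 26
  2: logged in trim_outliers at line 2
  3: logged in trim_outliers at line 7
  4: logged in grade_run at line 11
  5: logged in grade_run at line 16
  6: logged in mix_signals at line 29
  7: logged in sum_active at line 20
A correct fix: line 36: replace `pos` with `mark`.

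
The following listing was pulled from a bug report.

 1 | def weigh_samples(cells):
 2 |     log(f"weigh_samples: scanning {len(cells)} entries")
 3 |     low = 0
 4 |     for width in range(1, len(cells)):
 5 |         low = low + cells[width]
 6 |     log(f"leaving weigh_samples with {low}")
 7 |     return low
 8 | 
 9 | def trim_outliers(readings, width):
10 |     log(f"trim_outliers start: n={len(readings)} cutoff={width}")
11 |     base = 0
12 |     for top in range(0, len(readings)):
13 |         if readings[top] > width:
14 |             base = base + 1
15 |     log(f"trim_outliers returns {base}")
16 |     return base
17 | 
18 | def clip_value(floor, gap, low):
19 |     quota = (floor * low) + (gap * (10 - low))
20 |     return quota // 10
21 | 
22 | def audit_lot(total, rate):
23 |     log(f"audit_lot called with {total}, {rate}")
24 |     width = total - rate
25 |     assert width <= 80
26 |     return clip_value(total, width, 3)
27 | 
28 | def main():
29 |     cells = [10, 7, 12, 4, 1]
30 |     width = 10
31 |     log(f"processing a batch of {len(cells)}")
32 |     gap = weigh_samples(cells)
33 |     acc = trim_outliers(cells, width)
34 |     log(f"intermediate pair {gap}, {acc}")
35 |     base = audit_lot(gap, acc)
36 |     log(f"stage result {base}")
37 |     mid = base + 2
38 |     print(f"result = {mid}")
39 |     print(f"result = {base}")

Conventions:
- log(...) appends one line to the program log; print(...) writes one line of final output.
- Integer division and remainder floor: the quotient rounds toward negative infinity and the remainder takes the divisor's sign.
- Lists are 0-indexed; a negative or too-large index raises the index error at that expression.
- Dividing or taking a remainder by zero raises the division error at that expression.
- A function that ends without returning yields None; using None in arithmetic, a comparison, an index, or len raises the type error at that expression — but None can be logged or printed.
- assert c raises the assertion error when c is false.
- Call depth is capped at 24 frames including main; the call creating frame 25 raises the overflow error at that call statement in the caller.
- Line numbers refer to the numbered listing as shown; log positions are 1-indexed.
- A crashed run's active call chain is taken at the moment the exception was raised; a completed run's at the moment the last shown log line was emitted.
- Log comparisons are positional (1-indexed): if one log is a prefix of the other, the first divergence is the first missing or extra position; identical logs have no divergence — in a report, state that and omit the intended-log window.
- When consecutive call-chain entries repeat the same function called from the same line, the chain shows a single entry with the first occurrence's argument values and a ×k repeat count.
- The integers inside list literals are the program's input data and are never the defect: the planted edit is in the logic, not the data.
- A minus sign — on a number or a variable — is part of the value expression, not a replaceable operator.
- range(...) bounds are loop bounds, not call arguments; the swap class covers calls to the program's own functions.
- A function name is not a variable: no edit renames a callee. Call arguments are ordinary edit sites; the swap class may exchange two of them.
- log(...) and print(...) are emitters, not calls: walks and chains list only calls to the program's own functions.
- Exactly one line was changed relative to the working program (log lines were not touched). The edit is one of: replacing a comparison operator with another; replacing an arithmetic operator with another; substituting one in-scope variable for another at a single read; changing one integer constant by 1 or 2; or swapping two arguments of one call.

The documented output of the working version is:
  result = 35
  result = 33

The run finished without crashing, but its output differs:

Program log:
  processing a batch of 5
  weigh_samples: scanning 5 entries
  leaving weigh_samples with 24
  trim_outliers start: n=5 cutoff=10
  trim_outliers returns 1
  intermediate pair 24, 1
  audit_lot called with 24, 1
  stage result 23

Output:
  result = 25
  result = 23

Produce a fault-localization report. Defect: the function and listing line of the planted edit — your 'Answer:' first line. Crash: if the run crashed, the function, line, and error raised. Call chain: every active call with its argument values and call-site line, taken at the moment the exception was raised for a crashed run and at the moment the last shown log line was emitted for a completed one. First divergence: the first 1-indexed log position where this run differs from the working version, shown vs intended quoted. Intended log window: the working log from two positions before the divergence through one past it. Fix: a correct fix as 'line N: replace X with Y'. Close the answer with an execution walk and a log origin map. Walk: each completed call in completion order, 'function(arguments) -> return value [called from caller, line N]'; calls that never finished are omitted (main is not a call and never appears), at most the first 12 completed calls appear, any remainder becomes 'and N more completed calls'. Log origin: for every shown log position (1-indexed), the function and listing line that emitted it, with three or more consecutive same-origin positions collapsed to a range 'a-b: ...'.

Answer: the defect is in weigh_samples at line 4.
The tell: At log position 3 the runs split — shown 'leaving weigh_samples with 24', but the working version logs 'leaving weigh_samples with 34'.
Call chain: main.
First divergence: at position 3 the run shows 'leaving weigh_samples with 24' where the working version logs 'leaving weigh_samples with 34'.
Intended log window:
  1: processing a batch of 5
  2: weigh_samples: scanning 5 entries
  3: leaving weigh_samples with 34
  4: trim_outliers start: n=5 cutoff=10
Execution walk:
  weigh_samples([10, 7, 12, 4, 1]) -> 24  [called from main, line 32]
  trim_outliers([10, 7, 12, 4, 1], 10) -> 1  [called from main, line 33]
  clip_value(24, 23, 3) -> 23  [called from audit_lot, line 26]
  audit_lot(24, 1) -> 23  [called from main, line 35]
Log line origins:
  1: logged in main at line 31
  2: logged in weigh_samples at line 2
  3: logged in weigh_samples at line 6
  4: logged in trim_outliers at line 10
  5: logged in trim_outliers at line 15
  6: logged in main at line 34
  7: logged in audit_lot at line 23
  8: logged in main at line 36
A correct fix: line 4: replace `1` with `0`.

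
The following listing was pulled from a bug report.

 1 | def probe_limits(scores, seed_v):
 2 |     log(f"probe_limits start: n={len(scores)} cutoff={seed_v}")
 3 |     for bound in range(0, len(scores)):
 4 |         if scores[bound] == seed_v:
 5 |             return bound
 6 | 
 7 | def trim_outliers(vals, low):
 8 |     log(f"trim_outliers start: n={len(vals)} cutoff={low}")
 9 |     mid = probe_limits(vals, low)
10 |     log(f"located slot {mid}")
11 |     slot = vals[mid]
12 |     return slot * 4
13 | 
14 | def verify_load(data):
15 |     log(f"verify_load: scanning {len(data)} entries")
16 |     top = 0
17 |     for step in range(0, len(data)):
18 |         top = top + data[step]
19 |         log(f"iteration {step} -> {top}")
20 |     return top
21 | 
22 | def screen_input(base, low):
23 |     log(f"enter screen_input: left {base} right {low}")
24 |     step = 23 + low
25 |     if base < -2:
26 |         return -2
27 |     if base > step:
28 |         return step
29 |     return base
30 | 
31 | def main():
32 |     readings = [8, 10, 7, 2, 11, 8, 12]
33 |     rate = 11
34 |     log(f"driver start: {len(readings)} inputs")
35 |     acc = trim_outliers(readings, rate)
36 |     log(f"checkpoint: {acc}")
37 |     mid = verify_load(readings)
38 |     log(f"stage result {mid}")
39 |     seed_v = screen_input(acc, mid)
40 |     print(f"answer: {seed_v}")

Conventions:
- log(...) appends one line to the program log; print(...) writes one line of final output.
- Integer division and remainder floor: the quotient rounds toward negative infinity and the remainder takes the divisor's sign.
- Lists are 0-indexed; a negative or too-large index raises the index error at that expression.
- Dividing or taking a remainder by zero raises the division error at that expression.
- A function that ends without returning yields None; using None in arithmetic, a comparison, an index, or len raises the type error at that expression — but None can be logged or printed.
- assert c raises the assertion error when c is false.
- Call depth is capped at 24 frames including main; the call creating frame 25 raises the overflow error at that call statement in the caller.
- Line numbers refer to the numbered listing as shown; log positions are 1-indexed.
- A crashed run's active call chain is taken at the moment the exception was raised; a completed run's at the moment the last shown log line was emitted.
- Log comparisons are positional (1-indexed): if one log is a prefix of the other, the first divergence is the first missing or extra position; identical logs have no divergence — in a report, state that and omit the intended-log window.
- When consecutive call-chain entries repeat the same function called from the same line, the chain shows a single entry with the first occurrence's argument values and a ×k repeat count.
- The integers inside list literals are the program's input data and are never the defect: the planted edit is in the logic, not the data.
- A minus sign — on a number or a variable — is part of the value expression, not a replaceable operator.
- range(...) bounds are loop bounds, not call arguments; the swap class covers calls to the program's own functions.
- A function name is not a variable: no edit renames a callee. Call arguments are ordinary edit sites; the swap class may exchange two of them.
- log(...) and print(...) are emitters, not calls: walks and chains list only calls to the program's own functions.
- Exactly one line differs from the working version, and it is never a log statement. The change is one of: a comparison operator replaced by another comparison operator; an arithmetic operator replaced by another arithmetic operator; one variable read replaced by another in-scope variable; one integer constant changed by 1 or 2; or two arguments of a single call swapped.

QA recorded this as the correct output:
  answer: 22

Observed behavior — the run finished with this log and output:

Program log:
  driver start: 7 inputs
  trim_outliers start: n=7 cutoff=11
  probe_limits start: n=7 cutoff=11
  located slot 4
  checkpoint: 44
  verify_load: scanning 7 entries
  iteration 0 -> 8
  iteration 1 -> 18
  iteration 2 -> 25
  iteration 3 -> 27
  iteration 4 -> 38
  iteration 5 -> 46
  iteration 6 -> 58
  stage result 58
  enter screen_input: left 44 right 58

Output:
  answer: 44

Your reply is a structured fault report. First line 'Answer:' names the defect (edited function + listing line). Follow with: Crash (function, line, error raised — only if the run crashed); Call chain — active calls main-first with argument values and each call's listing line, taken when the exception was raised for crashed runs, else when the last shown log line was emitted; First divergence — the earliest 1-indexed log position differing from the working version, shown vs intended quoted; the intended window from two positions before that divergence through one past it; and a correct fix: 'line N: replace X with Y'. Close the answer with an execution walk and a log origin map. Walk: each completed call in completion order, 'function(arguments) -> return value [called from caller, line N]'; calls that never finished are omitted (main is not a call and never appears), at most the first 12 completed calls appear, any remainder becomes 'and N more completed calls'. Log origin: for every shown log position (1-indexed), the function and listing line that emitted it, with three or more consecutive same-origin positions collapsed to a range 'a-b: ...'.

Answer: the defect is in trim_outliers at line 12.
Key fact: Everything matches until log position 5, which reads 'checkpoint: 44' in place of 'checkpoint: 22'.
Call chain: main -> screen_input(44, 58) (called at line 39).
First divergence: position 5 — shown 'checkpoint: 44', intended 'checkpoint: 22'.
Intended log window:
  3: probe_limits start: n=7 cutoff=11
  4: located slot 4
  5: checkpoint: 22
  6: verify_load: scanning 7 entries
Execution walk:
  probe_limits([8, 10, 7, 2, 11, 8, 12], 11) -> 4  [called from trim_outliers, line 9]
  trim_outliers([8, 10, 7, 2, 11, 8, 12], 11) -> 44  [called from main, line 35]
  verify_load([8, 10, 7, 2, 11, 8, 12]) -> 58  [called from main, line 37]
  screen_input(44, 58) -> 44  [called from main, line 39]
Log origin:
  1: logged in main at line 34
  2: logged in trim_outliers at line 8
  3: logged in probe_limits at line 2
  4: logged in trim_outliers at line 10
  5: logged in main at line 36
  6: logged in verify_load at line 15
  7-13: logged in verify_load at line 19
  14: logged in main at line 38
  15: logged in screen_input at line 23
A correct fix: line 12: replace `4` with `2`.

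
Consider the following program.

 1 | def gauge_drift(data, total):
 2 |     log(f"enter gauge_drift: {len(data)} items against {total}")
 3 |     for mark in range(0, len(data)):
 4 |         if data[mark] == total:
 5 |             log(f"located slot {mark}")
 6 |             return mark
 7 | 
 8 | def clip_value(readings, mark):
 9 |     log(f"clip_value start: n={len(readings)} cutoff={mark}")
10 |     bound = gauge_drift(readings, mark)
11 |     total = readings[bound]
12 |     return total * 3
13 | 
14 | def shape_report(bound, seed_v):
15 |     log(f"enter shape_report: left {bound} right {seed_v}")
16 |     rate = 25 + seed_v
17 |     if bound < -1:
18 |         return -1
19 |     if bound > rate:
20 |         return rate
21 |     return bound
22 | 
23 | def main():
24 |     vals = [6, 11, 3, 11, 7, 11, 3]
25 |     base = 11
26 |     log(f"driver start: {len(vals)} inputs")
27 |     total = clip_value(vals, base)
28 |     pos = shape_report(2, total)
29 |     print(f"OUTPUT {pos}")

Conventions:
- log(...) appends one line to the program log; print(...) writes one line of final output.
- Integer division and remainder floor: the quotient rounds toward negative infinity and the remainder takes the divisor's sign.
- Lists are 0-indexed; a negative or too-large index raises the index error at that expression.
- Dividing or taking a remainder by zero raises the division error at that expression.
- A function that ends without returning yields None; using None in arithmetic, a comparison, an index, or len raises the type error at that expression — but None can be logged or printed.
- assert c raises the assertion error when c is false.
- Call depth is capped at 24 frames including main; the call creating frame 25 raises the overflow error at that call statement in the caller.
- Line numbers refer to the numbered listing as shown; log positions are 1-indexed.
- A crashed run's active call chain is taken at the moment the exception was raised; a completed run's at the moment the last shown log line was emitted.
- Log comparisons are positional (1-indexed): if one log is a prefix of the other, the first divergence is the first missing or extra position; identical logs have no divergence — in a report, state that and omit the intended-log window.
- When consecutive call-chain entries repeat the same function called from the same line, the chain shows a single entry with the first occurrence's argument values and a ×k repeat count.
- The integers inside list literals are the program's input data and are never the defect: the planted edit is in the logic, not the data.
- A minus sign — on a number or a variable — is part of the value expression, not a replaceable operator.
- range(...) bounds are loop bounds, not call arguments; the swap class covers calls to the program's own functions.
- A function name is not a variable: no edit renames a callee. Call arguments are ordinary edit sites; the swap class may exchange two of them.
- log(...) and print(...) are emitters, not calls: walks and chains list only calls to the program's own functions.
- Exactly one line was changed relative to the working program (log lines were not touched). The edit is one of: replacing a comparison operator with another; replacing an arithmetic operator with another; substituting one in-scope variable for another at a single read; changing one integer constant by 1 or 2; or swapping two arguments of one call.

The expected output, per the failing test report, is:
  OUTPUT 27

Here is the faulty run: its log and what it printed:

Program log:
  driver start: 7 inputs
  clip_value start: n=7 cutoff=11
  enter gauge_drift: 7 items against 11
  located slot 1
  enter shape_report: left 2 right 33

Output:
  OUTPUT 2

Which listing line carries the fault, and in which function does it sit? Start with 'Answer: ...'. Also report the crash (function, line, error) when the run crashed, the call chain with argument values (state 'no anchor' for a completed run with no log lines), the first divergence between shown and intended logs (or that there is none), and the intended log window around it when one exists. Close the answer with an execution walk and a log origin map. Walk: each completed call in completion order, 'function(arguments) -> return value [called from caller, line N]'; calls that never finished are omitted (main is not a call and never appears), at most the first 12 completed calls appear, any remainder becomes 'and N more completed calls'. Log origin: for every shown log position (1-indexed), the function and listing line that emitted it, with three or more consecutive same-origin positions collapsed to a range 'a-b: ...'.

Answer: the defect is in main at line 28.
The tell: The log first diverges at position 5: the faulty run prints 'enter shape_report: left 2 right 33' where the working version prints 'enter shape_report: left 33 right 2'.
Call chain: main -> shape_report(2, 33) (called at line 28).
First divergence: position 5; shown 'enter shape_report: left 2 right 33' vs intended 'enter shape_report: left 33 right 2'.
Intended log window:
  3: enter gauge_drift: 7 items against 11
  4: located slot 1
  5: enter shape_report: left 33 right 2
Execution walk:
  gauge_drift([6, 11, 3, 11, 7, 11, 3], 11) -> 1  [called from clip_value, line 10]
  clip_value([6, 11, 3, 11, 7, 11, 3], 11) -> 33  [called from main, line 27]
  shape_report(2, 33) -> 2  [called from main, line 28]
Log line origins:
  1: emitted by main (line 26)
  2: emitted by clip_value (line 9)
  3: emitted by gauge_drift (line 2)
  4: emitted by gauge_drift (line 5)
  5: emitted by shape_report (line 15)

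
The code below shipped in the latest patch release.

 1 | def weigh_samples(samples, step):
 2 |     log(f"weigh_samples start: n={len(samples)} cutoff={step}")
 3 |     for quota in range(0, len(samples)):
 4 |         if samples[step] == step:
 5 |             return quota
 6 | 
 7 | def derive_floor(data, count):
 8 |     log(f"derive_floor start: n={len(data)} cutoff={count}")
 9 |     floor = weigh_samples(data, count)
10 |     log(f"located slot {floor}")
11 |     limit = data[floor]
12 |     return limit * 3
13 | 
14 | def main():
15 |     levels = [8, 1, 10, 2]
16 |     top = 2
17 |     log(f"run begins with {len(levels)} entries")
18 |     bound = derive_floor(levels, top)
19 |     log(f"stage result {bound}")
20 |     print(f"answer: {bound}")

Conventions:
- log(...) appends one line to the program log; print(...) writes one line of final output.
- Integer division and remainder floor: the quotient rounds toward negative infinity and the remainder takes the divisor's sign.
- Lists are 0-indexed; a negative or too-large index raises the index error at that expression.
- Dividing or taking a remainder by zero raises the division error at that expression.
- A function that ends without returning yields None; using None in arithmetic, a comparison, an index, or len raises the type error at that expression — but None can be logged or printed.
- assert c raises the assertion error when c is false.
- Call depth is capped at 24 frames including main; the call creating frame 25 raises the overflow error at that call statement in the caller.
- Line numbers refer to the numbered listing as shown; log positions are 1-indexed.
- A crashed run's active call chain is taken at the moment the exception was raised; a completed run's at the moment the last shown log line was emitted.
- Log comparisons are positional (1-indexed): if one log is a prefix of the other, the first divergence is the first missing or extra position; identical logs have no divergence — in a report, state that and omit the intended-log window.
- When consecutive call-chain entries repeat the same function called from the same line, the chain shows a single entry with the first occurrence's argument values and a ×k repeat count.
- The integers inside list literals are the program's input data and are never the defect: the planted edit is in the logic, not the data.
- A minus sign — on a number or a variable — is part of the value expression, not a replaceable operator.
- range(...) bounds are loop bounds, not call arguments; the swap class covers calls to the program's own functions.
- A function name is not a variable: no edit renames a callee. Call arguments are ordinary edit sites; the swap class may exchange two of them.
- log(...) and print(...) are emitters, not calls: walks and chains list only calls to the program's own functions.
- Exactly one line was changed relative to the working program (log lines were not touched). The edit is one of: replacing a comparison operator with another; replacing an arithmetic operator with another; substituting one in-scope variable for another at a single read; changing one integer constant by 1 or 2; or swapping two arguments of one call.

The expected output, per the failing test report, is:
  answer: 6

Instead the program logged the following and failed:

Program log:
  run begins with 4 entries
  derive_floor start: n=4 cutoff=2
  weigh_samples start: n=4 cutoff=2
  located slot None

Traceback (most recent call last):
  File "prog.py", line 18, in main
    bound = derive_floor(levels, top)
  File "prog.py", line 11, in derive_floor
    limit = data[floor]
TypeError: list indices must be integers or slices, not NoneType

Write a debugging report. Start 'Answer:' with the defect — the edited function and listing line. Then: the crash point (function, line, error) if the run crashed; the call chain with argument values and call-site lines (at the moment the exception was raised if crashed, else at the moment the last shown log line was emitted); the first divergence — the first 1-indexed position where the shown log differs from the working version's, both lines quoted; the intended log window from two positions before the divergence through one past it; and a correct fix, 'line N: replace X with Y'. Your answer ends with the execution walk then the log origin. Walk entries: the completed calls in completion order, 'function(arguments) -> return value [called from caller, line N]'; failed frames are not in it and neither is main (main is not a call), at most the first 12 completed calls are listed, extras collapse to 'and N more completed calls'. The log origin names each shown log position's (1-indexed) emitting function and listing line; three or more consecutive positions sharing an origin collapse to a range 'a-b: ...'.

Answer: the defect is in weigh_samples at line 4.
Core observation: The log first diverges at position 4: the faulty run prints 'located slot None' where the working version prints 'located slot 3'.
Crash: derive_floor, line 11, TypeError.
Call chain: main -> derive_floor([8, 1, 10, 2], 2) (called at line 18).
First divergence: at position 4 the run shows 'located slot None' where the working version logs 'located slot 3'.
Intended log window:
  2: derive_floor start: n=4 cutoff=2
  3: weigh_samples start: n=4 cutoff=2
  4: located slot 3
  5: stage result 6
Execution walk:
  weigh_samples([8, 1, 10, 2], 2) -> None  [called from derive_floor, line 9]
Origin of each log line:
  1: logged in main at line 17
  2: logged in derive_floor at line 8
  3: logged in weigh_samples at line 2
  4: logged in derive_floor at line 10
A correct fix: line 4: replace `samples[step]` with `samples[quota]`.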